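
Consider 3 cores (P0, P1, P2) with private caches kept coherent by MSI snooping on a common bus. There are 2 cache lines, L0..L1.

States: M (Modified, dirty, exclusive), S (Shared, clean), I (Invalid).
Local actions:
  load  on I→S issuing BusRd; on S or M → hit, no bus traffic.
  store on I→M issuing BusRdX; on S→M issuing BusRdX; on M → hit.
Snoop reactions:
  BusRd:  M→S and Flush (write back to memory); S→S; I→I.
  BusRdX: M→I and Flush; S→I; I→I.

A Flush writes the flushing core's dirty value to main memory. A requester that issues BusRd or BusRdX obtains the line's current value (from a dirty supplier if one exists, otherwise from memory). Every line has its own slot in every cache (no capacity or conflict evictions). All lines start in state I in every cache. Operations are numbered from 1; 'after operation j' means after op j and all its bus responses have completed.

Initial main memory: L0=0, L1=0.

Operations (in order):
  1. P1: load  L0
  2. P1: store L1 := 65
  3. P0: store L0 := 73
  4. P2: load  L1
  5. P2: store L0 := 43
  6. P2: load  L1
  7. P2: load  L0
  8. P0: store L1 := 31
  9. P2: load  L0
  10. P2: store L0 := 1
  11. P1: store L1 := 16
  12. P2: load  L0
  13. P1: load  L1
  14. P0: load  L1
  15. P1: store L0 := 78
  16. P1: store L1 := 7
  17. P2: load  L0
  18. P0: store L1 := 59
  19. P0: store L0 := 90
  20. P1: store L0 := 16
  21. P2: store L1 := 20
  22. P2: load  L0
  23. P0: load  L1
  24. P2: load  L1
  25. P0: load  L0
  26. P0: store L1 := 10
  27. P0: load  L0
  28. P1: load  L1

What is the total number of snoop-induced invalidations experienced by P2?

invalidations = 4

step 1: P1: load  L0  ⟶  ISI  (L0)  txn=BusRd  M[L0]=0
step 2: P1: store L1 := 65  ⟶  IMI  (L1)  txn=BusRdX  M[L1]=0
step 3: P0: store L0 := 73  ⟶  MII  (L0)  txn=BusRdX  M[L0]=0
step 4: P2: load  L1  ⟶  ISS  (L1)  txn=BusRd+Flush  M[L1]=65
step 5: P2: store L0 := 43  ⟶  IIM  (L0)  txn=BusRdX+Flush  M[L0]=73
step 6: P2: load  L1  ⟶  ISS  (L1)  txn=∅  M[L1]=65
step 7: P2: load  L0  ⟶  IIM  (L0)  txn=∅  M[L0]=73
step 8: P0: store L1 := 31  ⟶  MII  (L1)  txn=BusRdX  M[L1]=65
step 9: P2: load  L0  ⟶  IIM  (L0)  txn=∅  M[L0]=73
step 10: P2: store L0 := 1  ⟶  IIM  (L0)  txn=∅  M[L0]=73
step 11: P1: store L1 := 16  ⟶  IMI  (L1)  txn=BusRdX+Flush  M[L1]=31
step 12: P2: load  L0  ⟶  IIM  (L0)  txn=∅  M[L0]=73
step 13: P1: load  L1  ⟶  IMI  (L1)  txn=∅  M[L1]=31
step 14: P0: load  L1  ⟶  SSI  (L1)  txn=BusRd+Flush  M[L1]=16
step 15: P1: store L0 := 78  ⟶  IMI  (L0)  txn=BusRdX+Flush  M[L0]=1
step 16: P1: store L1 := 7  ⟶  IMI  (L1)  txn=BusRdX  M[L1]=16
step 17: P2: load  L0  ⟶  ISS  (L0)  txn=BusRd+Flush  M[L0]=78
step 18: P0: store L1 := 59  ⟶  MII  (L1)  txn=BusRdX+Flush  M[L1]=7
step 19: P0: store L0 := 90  ⟶  MII  (L0)  txn=BusRdX  M[L0]=78
step 20: P1: store L0 := 16  ⟶  IMI  (L0)  txn=BusRdX+Flush  M[L0]=90
step 21: P2: store L1 := 20  ⟶  IIM  (L1)  txn=BusRdX+Flush  M[L1]=59
step 22: P2: load  L0  ⟶  ISS  (L0)  txn=BusRd+Flush  M[L0]=16
step 23: P0: load  L1  ⟶  SIS  (L1)  txn=BusRd+Flush  M[L1]=20
step 24: P2: load  L1  ⟶  SIS  (L1)  txn=∅  M[L1]=20
step 25: P0: load  L0  ⟶  SSS  (L0)  txn=BusRd  M[L0]=16
step 26: P0: store L1 := 10  ⟶  MII  (L1)  txn=BusRdX  M[L1]=20
step 27: P0: load  L0  ⟶  SSS  (L0)  txn=∅  M[L0]=16
step 28: P1: load  L1  ⟶  SSI  (L1)  txn=BusRd+Flush  M[L1]=10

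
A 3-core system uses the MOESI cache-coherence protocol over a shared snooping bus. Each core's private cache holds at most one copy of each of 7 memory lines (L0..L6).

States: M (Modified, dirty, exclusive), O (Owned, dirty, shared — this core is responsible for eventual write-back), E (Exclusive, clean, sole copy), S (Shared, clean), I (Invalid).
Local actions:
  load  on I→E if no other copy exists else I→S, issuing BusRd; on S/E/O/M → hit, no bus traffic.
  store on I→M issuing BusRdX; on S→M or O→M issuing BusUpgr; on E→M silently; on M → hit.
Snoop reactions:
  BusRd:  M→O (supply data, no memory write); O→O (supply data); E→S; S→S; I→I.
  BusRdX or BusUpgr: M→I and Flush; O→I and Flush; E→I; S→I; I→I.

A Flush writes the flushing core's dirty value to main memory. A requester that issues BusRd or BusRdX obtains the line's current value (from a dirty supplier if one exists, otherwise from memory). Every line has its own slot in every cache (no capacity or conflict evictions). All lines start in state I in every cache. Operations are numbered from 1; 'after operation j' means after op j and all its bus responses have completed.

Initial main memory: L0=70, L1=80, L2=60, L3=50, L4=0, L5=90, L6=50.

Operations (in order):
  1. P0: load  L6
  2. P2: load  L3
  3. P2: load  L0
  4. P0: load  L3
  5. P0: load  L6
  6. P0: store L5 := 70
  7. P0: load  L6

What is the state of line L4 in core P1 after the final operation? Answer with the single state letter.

state = I

1. P0: load  L6  bus=[BusRd]  L6: P0=E P1=I P2=I  mem[L6]=50
2. P2: load  L3  bus=[BusRd]  L3: P0=I P1=I P2=E  mem[L3]=50
3. P2: load  L0  bus=[BusRd]  L0: P0=I P1=I P2=E  mem[L0]=70
4. P0: load  L3  bus=[BusRd]  L3: P0=S P1=I P2=S  mem[L3]=50
5. P0: load  L6  bus=[-]  L6: P0=E P1=I P2=I  mem[L6]=50
6. P0: store L5 := 70  bus=[BusRdX]  L5: P0=M P1=I P2=I  mem[L5]=90
7. P0: load  L6  bus=[-]  L6: P0=E P1=I P2=I  mem[L6]=50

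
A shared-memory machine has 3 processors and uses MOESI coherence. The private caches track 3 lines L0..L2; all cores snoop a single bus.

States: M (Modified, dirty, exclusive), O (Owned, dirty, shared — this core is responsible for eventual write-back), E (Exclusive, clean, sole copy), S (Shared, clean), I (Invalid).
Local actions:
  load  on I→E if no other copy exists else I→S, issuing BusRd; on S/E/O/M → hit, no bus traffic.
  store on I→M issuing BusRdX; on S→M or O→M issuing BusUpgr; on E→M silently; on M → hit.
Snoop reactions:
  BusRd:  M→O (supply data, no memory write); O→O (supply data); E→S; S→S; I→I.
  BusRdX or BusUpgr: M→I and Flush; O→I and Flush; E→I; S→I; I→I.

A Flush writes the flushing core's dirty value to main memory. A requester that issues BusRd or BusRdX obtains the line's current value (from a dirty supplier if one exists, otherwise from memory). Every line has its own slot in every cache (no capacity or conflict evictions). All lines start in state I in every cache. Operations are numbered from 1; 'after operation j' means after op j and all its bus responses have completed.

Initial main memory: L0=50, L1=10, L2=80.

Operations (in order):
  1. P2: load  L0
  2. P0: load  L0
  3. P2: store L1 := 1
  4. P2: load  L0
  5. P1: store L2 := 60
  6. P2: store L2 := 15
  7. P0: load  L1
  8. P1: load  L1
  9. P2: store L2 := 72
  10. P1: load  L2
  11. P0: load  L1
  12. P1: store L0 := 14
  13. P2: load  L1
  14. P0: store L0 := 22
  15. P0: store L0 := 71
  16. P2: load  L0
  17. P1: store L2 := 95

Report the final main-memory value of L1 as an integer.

memory[L1] = 10

  op1 P2: load  L0 → I/I/E on L0; bus BusRd; mem=50
  op2 P0: load  L0 → S/I/S on L0; bus BusRd; mem=50
  op3 P2: store L1 := 1 → I/I/M on L1; bus BusRdX; mem=10
  op4 P2: load  L0 → S/I/S on L0; bus (none); mem=50
  op5 P1: store L2 := 60 → I/M/I on L2; bus BusRdX; mem=80
  op6 P2: store L2 := 15 → I/I/M on L2; bus BusRdX Flush; mem=60
  op7 P0: load  L1 → S/I/O on L1; bus BusRd; mem=10
  op8 P1: load  L1 → S/S/O on L1; bus BusRd; mem=10
  op9 P2: store L2 := 72 → I/I/M on L2; bus (none); mem=60
  op10 P1: load  L2 → I/S/O on L2; bus BusRd; mem=60
  op11 P0: load  L1 → S/S/O on L1; bus (none); mem=10
  op12 P1: store L0 := 14 → I/M/I on L0; bus BusRdX; mem=50
  op13 P2: load  L1 → S/S/O on L1; bus (none); mem=10
  op14 P0: store L0 := 22 → M/I/I on L0; bus BusRdX Flush; mem=14
  op15 P0: store L0 := 71 → M/I/I on L0; bus (none); mem=14
  op16 P2: load  L0 → O/I/S on L0; bus BusRd; mem=14
  op17 P1: store L2 := 95 → I/M/I on L2; bus BusUpgr Flush; mem=72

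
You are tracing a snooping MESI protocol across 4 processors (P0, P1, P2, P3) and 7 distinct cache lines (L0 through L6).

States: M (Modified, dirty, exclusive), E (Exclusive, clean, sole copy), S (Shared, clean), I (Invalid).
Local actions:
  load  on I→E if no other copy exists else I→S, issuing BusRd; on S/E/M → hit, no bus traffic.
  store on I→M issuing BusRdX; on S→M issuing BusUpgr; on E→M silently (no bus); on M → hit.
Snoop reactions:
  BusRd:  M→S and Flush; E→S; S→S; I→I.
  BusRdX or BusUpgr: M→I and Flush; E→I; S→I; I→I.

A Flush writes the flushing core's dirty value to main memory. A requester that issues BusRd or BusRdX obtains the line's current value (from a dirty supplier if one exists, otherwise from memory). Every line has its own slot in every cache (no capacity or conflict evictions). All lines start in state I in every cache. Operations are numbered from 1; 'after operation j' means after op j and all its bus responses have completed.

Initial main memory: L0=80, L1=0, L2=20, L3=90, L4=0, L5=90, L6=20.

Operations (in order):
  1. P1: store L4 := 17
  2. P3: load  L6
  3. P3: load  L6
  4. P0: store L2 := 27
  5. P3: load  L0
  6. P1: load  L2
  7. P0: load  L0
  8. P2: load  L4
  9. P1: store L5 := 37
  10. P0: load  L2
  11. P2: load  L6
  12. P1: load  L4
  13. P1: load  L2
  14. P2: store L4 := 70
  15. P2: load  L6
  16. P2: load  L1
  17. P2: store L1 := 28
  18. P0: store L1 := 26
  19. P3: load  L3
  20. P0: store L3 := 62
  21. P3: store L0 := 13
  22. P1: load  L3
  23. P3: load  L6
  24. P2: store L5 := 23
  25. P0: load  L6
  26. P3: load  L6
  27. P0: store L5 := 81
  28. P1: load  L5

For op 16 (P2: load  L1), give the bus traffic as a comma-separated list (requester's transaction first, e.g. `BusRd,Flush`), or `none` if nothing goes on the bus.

bus = BusRd

  op1 P1: store L4 := 17 → I/M/I/I on L4; bus BusRdX; mem=0
  op2 P3: load  L6 → I/I/I/E on L6; bus BusRd; mem=20
  op3 P3: load  L6 → I/I/I/E on L6; bus (none); mem=20
  op4 P0: store L2 := 27 → M/I/I/I on L2; bus BusRdX; mem=20
  op5 P3: load  L0 → I/I/I/E on L0; bus BusRd; mem=80
  op6 P1: load  L2 → S/S/I/I on L2; bus BusRd Flush; mem=27
  op7 P0: load  L0 → S/I/I/S on L0; bus BusRd; mem=80
  op8 P2: load  L4 → I/S/S/I on L4; bus BusRd Flush; mem=17
  op9 P1: store L5 := 37 → I/M/I/I on L5; bus BusRdX; mem=90
  op10 P0: load  L2 → S/S/I/I on L2; bus (none); mem=27
  op11 P2: load  L6 → I/I/S/S on L6; bus BusRd; mem=20
  op12 P1: load  L4 → I/S/S/I on L4; bus (none); mem=17
  op13 P1: load  L2 → S/S/I/I on L2; bus (none); mem=27
  op14 P2: store L4 := 70 → I/I/M/I on L4; bus BusUpgr; mem=17
  op15 P2: load  L6 → I/I/S/S on L6; bus (none); mem=20
  op16 P2: load  L1 → I/I/E/I on L1; bus BusRd; mem=0
  op17 P2: store L1 := 28 → I/I/M/I on L1; bus (none); mem=0
  op18 P0: store L1 := 26 → M/I/I/I on L1; bus BusRdX Flush; mem=28
  op19 P3: load  L3 → I/I/I/E on L3; bus BusRd; mem=90
  op20 P0: store L3 := 62 → M/I/I/I on L3; bus BusRdX; mem=90
  op21 P3: store L0 := 13 → I/I/I/M on L0; bus BusUpgr; mem=80
  op22 P1: load  L3 → S/S/I/I on L3; bus BusRd Flush; mem=62
  op23 P3: load  L6 → I/I/S/S on L6; bus (none); mem=20
  op24 P2: store L5 := 23 → I/I/M/I on L5; bus BusRdX Flush; mem=37
  op25 P0: load  L6 → S/I/S/S on L6; bus BusRd; mem=20
  op26 P3: load  L6 → S/I/S/S on L6; bus (none); mem=20
  op27 P0: store L5 := 81 → M/I/I/I on L5; bus BusRdX Flush; mem=23
  op28 P1: load  L5 → S/S/I/I on L5; bus BusRd Flush; mem=81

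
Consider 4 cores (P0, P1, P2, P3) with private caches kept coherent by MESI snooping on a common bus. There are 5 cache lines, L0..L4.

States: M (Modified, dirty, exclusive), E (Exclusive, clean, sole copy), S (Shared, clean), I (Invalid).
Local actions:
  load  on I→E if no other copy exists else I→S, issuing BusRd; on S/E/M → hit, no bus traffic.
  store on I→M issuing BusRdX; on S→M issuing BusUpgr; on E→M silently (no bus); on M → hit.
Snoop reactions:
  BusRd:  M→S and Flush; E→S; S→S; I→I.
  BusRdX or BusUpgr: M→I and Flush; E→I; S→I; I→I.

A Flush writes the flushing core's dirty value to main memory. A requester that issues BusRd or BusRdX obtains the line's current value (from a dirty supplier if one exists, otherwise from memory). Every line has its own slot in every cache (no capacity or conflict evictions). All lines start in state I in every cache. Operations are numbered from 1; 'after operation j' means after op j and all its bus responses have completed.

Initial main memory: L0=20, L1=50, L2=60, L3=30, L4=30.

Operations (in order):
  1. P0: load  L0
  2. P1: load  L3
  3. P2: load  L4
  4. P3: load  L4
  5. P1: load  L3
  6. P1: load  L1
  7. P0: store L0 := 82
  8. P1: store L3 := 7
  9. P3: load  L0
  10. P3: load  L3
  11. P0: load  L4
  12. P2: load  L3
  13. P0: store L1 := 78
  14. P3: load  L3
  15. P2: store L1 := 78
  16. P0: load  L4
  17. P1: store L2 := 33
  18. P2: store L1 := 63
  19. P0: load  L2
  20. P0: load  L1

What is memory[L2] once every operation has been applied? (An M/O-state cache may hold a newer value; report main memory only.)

memory[L2] = 33

  op1 P0: load  L0 → E/I/I/I on L0; bus BusRd; mem=20
  op2 P1: load  L3 → I/E/I/I on L3; bus BusRd; mem=30
  op3 P2: load  L4 → I/I/E/I on L4; bus BusRd; mem=30
  op4 P3: load  L4 → I/I/S/S on L4; bus BusRd; mem=30
  op5 P1: load  L3 → I/E/I/I on L3; bus (none); mem=30
  op6 P1: load  L1 → I/E/I/I on L1; bus BusRd; mem=50
  op7 P0: store L0 := 82 → M/I/I/I on L0; bus (none); mem=20
  op8 P1: store L3 := 7 → I/M/I/I on L3; bus (none); mem=30
  op9 P3: load  L0 → S/I/I/S on L0; bus BusRd Flush; mem=82
  op10 P3: load  L3 → I/S/I/S on L3; bus BusRd Flush; mem=7
  op11 P0: load  L4 → S/I/S/S on L4; bus BusRd; mem=30
  op12 P2: load  L3 → I/S/S/S on L3; bus BusRd; mem=7
  op13 P0: store L1 := 78 → M/I/I/I on L1; bus BusRdX; mem=50
  op14 P3: load  L3 → I/S/S/S on L3; bus (none); mem=7
  op15 P2: store L1 := 78 → I/I/M/I on L1; bus BusRdX Flush; mem=78
  op16 P0: load  L4 → S/I/S/S on L4; bus (none); mem=30
  op17 P1: store L2 := 33 → I/M/I/I on L2; bus BusRdX; mem=60
  op18 P2: store L1 := 63 → I/I/M/I on L1; bus (none); mem=78
  op19 P0: load  L2 → S/S/I/I on L2; bus BusRd Flush; mem=33
  op20 P0: load  L1 → S/I/S/I on L1; bus BusRd Flush; mem=63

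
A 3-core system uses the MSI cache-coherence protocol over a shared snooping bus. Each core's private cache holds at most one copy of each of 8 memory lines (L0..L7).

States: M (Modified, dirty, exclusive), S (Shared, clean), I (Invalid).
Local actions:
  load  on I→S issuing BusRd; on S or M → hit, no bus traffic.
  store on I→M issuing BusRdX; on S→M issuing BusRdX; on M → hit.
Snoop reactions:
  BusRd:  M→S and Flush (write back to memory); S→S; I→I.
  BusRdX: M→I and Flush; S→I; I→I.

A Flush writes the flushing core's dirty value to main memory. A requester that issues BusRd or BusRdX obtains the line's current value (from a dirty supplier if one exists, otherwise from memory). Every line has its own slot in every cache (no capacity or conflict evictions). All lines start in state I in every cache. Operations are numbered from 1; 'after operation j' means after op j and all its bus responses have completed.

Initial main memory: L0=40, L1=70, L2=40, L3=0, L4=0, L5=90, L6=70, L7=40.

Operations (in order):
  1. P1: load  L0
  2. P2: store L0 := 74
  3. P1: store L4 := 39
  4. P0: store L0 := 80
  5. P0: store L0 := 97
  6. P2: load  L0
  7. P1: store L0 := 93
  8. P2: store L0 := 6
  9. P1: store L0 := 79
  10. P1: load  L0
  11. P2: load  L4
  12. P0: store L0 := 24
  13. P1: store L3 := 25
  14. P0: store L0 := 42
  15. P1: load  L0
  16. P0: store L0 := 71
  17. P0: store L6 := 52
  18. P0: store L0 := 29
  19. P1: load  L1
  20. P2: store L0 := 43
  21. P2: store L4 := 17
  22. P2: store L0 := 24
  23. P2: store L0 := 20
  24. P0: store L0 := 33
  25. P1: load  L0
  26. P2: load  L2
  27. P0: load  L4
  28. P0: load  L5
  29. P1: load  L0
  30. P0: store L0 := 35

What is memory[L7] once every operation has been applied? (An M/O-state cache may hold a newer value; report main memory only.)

memory[L7] = 40

1. P1: load  L0  bus=[BusRd]  L0: P0=I P1=S P2=I  mem[L0]=40
2. P2: store L0 := 74  bus=[BusRdX]  L0: P0=I P1=I P2=M  mem[L0]=40
3. P1: store L4 := 39  bus=[BusRdX]  L4: P0=I P1=M P2=I  mem[L4]=0
4. P0: store L0 := 80  bus=[BusRdX,Flush]  L0: P0=M P1=I P2=I  mem[L0]=74
5. P0: store L0 := 97  bus=[-]  L0: P0=M P1=I P2=I  mem[L0]=74
6. P2: load  L0  bus=[BusRd,Flush]  L0: P0=S P1=I P2=S  mem[L0]=97
7. P1: store L0 := 93  bus=[BusRdX]  L0: P0=I P1=M P2=I  mem[L0]=97
8. P2: store L0 := 6  bus=[BusRdX,Flush]  L0: P0=I P1=I P2=M  mem[L0]=93
9. P1: store L0 := 79  bus=[BusRdX,Flush]  L0: P0=I P1=M P2=I  mem[L0]=6
10. P1: load  L0  bus=[-]  L0: P0=I P1=M P2=I  mem[L0]=6
11. P2: load  L4  bus=[BusRd,Flush]  L4: P0=I P1=S P2=S  mem[L4]=39
12. P0: store L0 := 24  bus=[BusRdX,Flush]  L0: P0=M P1=I P2=I  mem[L0]=79
13. P1: store L3 := 25  bus=[BusRdX]  L3: P0=I P1=M P2=I  mem[L3]=0
14. P0: store L0 := 42  bus=[-]  L0: P0=M P1=I P2=I  mem[L0]=79
15. P1: load  L0  bus=[BusRd,Flush]  L0: P0=S P1=S P2=I  mem[L0]=42
16. P0: store L0 := 71  bus=[BusRdX]  L0: P0=M P1=I P2=I  mem[L0]=42
17. P0: store L6 := 52  bus=[BusRdX]  L6: P0=M P1=I P2=I  mem[L6]=70
18. P0: store L0 := 29  bus=[-]  L0: P0=M P1=I P2=I  mem[L0]=42
19. P1: load  L1  bus=[BusRd]  L1: P0=I P1=S P2=I  mem[L1]=70
20. P2: store L0 := 43  bus=[BusRdX,Flush]  L0: P0=I P1=I P2=M  mem[L0]=29
21. P2: store L4 := 17  bus=[BusRdX]  L4: P0=I P1=I P2=M  mem[L4]=39
22. P2: store L0 := 24  bus=[-]  L0: P0=I P1=I P2=M  mem[L0]=29
23. P2: store L0 := 20  bus=[-]  L0: P0=I P1=I P2=M  mem[L0]=29
24. P0: store L0 := 33  bus=[BusRdX,Flush]  L0: P0=M P1=I P2=I  mem[L0]=20
25. P1: load  L0  bus=[BusRd,Flush]  L0: P0=S P1=S P2=I  mem[L0]=33
26. P2: load  L2  bus=[BusRd]  L2: P0=I P1=I P2=S  mem[L2]=40
27. P0: load  L4  bus=[BusRd,Flush]  L4: P0=S P1=I P2=S  mem[L4]=17
28. P0: load  L5  bus=[BusRd]  L5: P0=S P1=I P2=I  mem[L5]=90
29. P1: load  L0  bus=[-]  L0: P0=S P1=S P2=I  mem[L0]=33
30. P0: store L0 := 35  bus=[BusRdX]  L0: P0=M P1=I P2=I  mem[L0]=33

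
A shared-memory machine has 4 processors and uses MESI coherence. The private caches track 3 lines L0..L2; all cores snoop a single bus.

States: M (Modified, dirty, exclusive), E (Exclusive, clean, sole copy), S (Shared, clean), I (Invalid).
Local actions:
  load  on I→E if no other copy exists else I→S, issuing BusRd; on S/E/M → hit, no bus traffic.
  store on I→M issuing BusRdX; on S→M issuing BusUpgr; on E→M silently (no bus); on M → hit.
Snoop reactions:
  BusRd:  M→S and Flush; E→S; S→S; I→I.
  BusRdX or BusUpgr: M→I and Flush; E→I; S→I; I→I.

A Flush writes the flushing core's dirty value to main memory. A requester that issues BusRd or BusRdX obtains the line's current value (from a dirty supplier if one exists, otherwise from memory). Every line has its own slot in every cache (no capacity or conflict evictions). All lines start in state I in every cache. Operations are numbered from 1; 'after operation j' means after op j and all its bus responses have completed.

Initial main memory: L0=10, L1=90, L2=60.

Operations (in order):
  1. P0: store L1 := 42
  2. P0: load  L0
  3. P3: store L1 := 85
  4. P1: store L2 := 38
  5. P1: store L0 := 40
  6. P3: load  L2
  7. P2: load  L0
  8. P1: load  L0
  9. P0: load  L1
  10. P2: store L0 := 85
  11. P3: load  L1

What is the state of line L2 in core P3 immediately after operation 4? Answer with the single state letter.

1. P0: store L1 := 42  bus=[BusRdX]  L1: P0=M P1=I P2=I P3=I  mem[L1]=90
2. P0: load  L0  bus=[BusRd]  L0: P0=E P1=I P2=I P3=I  mem[L0]=10
3. P3: store L1 := 85  bus=[BusRdX,Flush]  L1: P0=I P1=I P2=I P3=M  mem[L1]=42
4. P1: store L2 := 38  bus=[BusRdX]  L2: P0=I P1=M P2=I P3=I  mem[L2]=60
5. P1: store L0 := 40  bus=[BusRdX]  L0: P0=I P1=M P2=I P3=I  mem[L0]=10
6. P3: load  L2  bus=[BusRd,Flush]  L2: P0=I P1=S P2=I P3=S  mem[L2]=38
7. P2: load  L0  bus=[BusRd,Flush]  L0: P0=I P1=S P2=S P3=I  mem[L0]=40
8. P1: load  L0  bus=[-]  L0: P0=I P1=S P2=S P3=I  mem[L0]=40
9. P0: load  L1  bus=[BusRd,Flush]  L1: P0=S P1=I P2=I P3=S  mem[L1]=85
10. P2: store L0 := 85  bus=[BusUpgr]  L0: P0=I P1=I P2=M P3=I  mem[L0]=40
11. P3: load  L1  bus=[-]  L1: P0=S P1=I P2=I P3=S  mem[L1]=85

state = I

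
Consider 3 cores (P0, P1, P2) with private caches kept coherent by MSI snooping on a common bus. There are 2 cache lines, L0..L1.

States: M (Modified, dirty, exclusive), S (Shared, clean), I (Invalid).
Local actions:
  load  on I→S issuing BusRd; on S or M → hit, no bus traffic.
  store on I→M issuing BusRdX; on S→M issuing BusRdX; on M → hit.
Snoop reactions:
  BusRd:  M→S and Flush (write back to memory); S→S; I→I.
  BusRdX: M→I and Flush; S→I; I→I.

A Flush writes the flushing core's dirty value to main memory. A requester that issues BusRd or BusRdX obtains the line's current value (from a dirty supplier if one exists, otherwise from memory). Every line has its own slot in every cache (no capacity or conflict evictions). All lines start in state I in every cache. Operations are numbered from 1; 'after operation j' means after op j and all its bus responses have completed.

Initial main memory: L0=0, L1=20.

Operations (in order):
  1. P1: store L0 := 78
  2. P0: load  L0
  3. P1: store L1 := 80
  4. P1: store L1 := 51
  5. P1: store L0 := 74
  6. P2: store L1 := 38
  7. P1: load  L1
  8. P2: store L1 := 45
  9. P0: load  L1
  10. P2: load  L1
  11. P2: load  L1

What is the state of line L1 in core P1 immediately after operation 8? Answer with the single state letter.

state = I

1. P1: store L0 := 78  bus=[BusRdX]  L0: P0=I P1=M P2=I  mem[L0]=0
2. P0: load  L0  bus=[BusRd,Flush]  L0: P0=S P1=S P2=I  mem[L0]=78
3. P1: store L1 := 80  bus=[BusRdX]  L1: P0=I P1=M P2=I  mem[L1]=20
4. P1: store L1 := 51  bus=[-]  L1: P0=I P1=M P2=I  mem[L1]=20
5. P1: store L0 := 74  bus=[BusRdX]  L0: P0=I P1=M P2=I  mem[L0]=78
6. P2: store L1 := 38  bus=[BusRdX,Flush]  L1: P0=I P1=I P2=M  mem[L1]=51
7. P1: load  L1  bus=[BusRd,Flush]  L1: P0=I P1=S P2=S  mem[L1]=38
8. P2: store L1 := 45  bus=[BusRdX]  L1: P0=I P1=I P2=M  mem[L1]=38
9. P0: load  L1  bus=[BusRd,Flush]  L1: P0=S P1=I P2=S  mem[L1]=45
10. P2: load  L1  bus=[-]  L1: P0=S P1=I P2=S  mem[L1]=45
11. P2: load  L1  bus=[-]  L1: P0=S P1=I P2=S  mem[L1]=45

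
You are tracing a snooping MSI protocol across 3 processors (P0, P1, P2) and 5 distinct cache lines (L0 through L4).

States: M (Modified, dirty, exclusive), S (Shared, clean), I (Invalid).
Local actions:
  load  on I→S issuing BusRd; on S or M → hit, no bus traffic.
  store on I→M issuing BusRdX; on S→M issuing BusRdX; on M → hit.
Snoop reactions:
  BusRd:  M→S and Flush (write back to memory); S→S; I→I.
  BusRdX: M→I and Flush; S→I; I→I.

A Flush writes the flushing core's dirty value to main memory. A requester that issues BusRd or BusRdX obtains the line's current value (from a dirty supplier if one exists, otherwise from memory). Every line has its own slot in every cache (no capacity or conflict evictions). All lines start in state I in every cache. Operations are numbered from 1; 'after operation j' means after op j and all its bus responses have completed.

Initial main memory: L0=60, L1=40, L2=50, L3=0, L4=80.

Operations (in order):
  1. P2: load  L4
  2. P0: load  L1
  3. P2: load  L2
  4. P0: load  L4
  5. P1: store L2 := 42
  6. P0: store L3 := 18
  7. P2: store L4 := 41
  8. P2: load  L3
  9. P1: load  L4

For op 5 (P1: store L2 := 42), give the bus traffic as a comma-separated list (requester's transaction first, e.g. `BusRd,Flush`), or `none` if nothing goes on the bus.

bus = BusRdX

  op1 P2: load  L4 → I/I/S on L4; bus BusRd; mem=80
  op2 P0: load  L1 → S/I/I on L1; bus BusRd; mem=40
  op3 P2: load  L2 → I/I/S on L2; bus BusRd; mem=50
  op4 P0: load  L4 → S/I/S on L4; bus BusRd; mem=80
  op5 P1: store L2 := 42 → I/M/I on L2; bus BusRdX; mem=50
  op6 P0: store L3 := 18 → M/I/I on L3; bus BusRdX; mem=0
  op7 P2: store L4 := 41 → I/I/M on L4; bus BusRdX; mem=80
  op8 P2: load  L3 → S/I/S on L3; bus BusRd Flush; mem=18
  op9 P1: load  L4 → I/S/S on L4; bus BusRd Flush; mem=41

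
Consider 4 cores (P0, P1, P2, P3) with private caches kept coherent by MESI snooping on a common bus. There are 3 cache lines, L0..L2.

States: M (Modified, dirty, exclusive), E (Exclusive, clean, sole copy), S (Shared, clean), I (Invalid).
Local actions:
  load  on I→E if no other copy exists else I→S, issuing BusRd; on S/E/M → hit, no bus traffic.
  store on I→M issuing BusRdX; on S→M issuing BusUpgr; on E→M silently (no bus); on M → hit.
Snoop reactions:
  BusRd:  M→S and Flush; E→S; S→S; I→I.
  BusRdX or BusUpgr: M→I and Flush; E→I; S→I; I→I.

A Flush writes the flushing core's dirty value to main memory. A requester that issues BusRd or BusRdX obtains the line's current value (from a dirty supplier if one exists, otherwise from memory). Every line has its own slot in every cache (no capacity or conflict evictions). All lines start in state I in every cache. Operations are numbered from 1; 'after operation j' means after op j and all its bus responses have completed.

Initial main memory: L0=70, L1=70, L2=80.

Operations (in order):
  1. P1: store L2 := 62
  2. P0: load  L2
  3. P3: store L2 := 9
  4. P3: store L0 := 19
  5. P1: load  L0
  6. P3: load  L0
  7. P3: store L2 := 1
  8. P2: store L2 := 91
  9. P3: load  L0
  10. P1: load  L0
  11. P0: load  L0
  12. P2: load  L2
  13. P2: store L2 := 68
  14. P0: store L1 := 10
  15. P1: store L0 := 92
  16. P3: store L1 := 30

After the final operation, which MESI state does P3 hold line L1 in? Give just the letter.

state = M

1. P1: store L2 := 62  bus=[BusRdX]  L2: P0=I P1=M P2=I P3=I  mem[L2]=80
2. P0: load  L2  bus=[BusRd,Flush]  L2: P0=S P1=S P2=I P3=I  mem[L2]=62
3. P3: store L2 := 9  bus=[BusRdX]  L2: P0=I P1=I P2=I P3=M  mem[L2]=62
4. P3: store L0 := 19  bus=[BusRdX]  L0: P0=I P1=I P2=I P3=M  mem[L0]=70
5. P1: load  L0  bus=[BusRd,Flush]  L0: P0=I P1=S P2=I P3=S  mem[L0]=19
6. P3: load  L0  bus=[-]  L0: P0=I P1=S P2=I P3=S  mem[L0]=19
7. P3: store L2 := 1  bus=[-]  L2: P0=I P1=I P2=I P3=M  mem[L2]=62
8. P2: store L2 := 91  bus=[BusRdX,Flush]  L2: P0=I P1=I P2=M P3=I  mem[L2]=1
9. P3: load  L0  bus=[-]  L0: P0=I P1=S P2=I P3=S  mem[L0]=19
10. P1: load  L0  bus=[-]  L0: P0=I P1=S P2=I P3=S  mem[L0]=19
11. P0: load  L0  bus=[BusRd]  L0: P0=S P1=S P2=I P3=S  mem[L0]=19
12. P2: load  L2  bus=[-]  L2: P0=I P1=I P2=M P3=I  mem[L2]=1
13. P2: store L2 := 68  bus=[-]  L2: P0=I P1=I P2=M P3=I  mem[L2]=1
14. P0: store L1 := 10  bus=[BusRdX]  L1: P0=M P1=I P2=I P3=I  mem[L1]=70
15. P1: store L0 := 92  bus=[BusUpgr]  L0: P0=I P1=M P2=I P3=I  mem[L0]=19
16. P3: store L1 := 30  bus=[BusRdX,Flush]  L1: P0=I P1=I P2=I P3=M  mem[L1]=10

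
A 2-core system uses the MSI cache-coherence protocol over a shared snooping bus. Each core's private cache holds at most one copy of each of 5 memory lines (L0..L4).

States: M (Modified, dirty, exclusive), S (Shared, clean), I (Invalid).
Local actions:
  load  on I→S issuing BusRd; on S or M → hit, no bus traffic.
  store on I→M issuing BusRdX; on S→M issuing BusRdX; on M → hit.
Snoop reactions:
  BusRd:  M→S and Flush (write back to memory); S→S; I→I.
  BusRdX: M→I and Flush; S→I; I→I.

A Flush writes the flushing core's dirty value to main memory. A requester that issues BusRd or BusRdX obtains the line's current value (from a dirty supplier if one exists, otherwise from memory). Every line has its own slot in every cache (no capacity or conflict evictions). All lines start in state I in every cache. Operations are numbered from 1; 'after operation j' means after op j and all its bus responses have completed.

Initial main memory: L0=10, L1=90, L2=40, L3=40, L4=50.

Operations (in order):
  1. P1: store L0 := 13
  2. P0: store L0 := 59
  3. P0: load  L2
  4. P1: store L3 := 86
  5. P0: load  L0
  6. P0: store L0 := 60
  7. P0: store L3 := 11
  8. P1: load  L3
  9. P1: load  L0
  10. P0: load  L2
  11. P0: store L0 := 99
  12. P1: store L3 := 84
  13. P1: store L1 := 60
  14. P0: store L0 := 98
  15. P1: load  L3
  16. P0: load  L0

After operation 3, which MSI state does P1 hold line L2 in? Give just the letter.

step 1: P1: store L0 := 13  ⟶  IM  (L0)  txn=BusRdX  M[L0]=10
step 2: P0: store L0 := 59  ⟶  MI  (L0)  txn=BusRdX+Flush  M[L0]=13
step 3: P0: load  L2  ⟶  SI  (L2)  txn=BusRd  M[L2]=40
step 4: P1: store L3 := 86  ⟶  IM  (L3)  txn=BusRdX  M[L3]=40
step 5: P0: load  L0  ⟶  MI  (L0)  txn=∅  M[L0]=13
step 6: P0: store L0 := 60  ⟶  MI  (L0)  txn=∅  M[L0]=13
step 7: P0: store L3 := 11  ⟶  MI  (L3)  txn=BusRdX+Flush  M[L3]=86
step 8: P1: load  L3  ⟶  SS  (L3)  txn=BusRd+Flush  M[L3]=11
step 9: P1: load  L0  ⟶  SS  (L0)  txn=BusRd+Flush  M[L0]=60
step 10: P0: load  L2  ⟶  SI  (L2)  txn=∅  M[L2]=40
step 11: P0: store L0 := 99  ⟶  MI  (L0)  txn=BusRdX  M[L0]=60
step 12: P1: store L3 := 84  ⟶  IM  (L3)  txn=BusRdX  M[L3]=11
step 13: P1: store L1 := 60  ⟶  IM  (L1)  txn=BusRdX  M[L1]=90
step 14: P0: store L0 := 98  ⟶  MI  (L0)  txn=∅  M[L0]=60
step 15: P1: load  L3  ⟶  IM  (L3)  txn=∅  M[L3]=11
step 16: P0: load  L0  ⟶  MI  (L0)  txn=∅  M[L0]=60

state = I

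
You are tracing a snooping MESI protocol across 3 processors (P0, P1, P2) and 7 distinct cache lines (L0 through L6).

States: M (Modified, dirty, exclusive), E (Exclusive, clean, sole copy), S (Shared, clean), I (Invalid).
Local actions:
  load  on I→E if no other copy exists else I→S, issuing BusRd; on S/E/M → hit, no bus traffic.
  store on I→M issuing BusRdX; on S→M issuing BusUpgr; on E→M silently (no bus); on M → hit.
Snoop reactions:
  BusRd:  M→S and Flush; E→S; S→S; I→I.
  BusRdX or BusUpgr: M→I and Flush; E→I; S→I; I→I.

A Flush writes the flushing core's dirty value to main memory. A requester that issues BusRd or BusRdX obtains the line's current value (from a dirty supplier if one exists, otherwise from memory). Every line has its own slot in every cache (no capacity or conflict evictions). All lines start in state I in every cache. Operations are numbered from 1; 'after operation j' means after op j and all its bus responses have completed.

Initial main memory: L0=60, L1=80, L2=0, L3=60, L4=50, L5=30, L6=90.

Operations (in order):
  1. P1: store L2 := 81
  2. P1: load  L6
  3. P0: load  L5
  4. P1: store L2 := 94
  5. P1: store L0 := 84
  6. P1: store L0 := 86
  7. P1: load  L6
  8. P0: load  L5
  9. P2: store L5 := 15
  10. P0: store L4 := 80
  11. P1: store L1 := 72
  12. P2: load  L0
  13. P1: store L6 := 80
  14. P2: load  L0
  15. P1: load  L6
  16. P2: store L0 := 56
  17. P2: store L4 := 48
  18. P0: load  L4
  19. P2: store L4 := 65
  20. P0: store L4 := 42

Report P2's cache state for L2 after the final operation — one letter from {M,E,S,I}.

state = I

step 1: P1: store L2 := 81  ⟶  IMI  (L2)  txn=BusRdX  M[L2]=0
step 2: P1: load  L6  ⟶  IEI  (L6)  txn=BusRd  M[L6]=90
step 3: P0: load  L5  ⟶  EII  (L5)  txn=BusRd  M[L5]=30
step 4: P1: store L2 := 94  ⟶  IMI  (L2)  txn=∅  M[L2]=0
step 5: P1: store L0 := 84  ⟶  IMI  (L0)  txn=BusRdX  M[L0]=60
step 6: P1: store L0 := 86  ⟶  IMI  (L0)  txn=∅  M[L0]=60
step 7: P1: load  L6  ⟶  IEI  (L6)  txn=∅  M[L6]=90
step 8: P0: load  L5  ⟶  EII  (L5)  txn=∅  M[L5]=30
step 9: P2: store L5 := 15  ⟶  IIM  (L5)  txn=BusRdX  M[L5]=30
step 10: P0: store L4 := 80  ⟶  MII  (L4)  txn=BusRdX  M[L4]=50
step 11: P1: store L1 := 72  ⟶  IMI  (L1)  txn=BusRdX  M[L1]=80
step 12: P2: load  L0  ⟶  ISS  (L0)  txn=BusRd+Flush  M[L0]=86
step 13: P1: store L6 := 80  ⟶  IMI  (L6)  txn=∅  M[L6]=90
step 14: P2: load  L0  ⟶  ISS  (L0)  txn=∅  M[L0]=86
step 15: P1: load  L6  ⟶  IMI  (L6)  txn=∅  M[L6]=90
step 16: P2: store L0 := 56  ⟶  IIM  (L0)  txn=BusUpgr  M[L0]=86
step 17: P2: store L4 := 48  ⟶  IIM  (L4)  txn=BusRdX+Flush  M[L4]=80
step 18: P0: load  L4  ⟶  SIS  (L4)  txn=BusRd+Flush  M[L4]=48
step 19: P2: store L4 := 65  ⟶  IIM  (L4)  txn=BusUpgr  M[L4]=48
step 20: P0: store L4 := 42  ⟶  MII  (L4)  txn=BusRdX+Flush  M[L4]=65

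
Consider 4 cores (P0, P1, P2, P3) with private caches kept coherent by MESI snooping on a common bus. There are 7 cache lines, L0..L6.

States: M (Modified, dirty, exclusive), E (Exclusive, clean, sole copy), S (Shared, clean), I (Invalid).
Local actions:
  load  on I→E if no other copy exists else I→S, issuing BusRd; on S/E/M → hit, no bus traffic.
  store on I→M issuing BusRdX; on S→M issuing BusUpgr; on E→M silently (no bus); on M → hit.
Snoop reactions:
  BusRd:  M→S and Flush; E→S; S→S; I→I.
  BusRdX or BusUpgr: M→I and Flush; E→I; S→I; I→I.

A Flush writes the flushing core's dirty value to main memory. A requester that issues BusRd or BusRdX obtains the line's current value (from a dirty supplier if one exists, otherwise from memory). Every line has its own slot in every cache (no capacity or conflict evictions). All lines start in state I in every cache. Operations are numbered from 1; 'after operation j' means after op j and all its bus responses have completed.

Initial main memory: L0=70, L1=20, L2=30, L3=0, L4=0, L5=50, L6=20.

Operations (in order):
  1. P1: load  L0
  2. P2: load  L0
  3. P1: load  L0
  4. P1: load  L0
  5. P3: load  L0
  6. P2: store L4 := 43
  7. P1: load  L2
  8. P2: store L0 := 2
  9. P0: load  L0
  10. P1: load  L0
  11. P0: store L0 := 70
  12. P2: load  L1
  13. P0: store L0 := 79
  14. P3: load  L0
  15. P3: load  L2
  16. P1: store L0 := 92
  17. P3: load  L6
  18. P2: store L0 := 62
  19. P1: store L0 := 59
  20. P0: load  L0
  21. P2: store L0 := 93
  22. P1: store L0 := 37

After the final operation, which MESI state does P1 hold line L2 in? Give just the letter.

state = S

  op1 P1: load  L0 → I/E/I/I on L0; bus BusRd; mem=70
  op2 P2: load  L0 → I/S/S/I on L0; bus BusRd; mem=70
  op3 P1: load  L0 → I/S/S/I on L0; bus (none); mem=70
  op4 P1: load  L0 → I/S/S/I on L0; bus (none); mem=70
  op5 P3: load  L0 → I/S/S/S on L0; bus BusRd; mem=70
  op6 P2: store L4 := 43 → I/I/M/I on L4; bus BusRdX; mem=0
  op7 P1: load  L2 → I/E/I/I on L2; bus BusRd; mem=30
  op8 P2: store L0 := 2 → I/I/M/I on L0; bus BusUpgr; mem=70
  op9 P0: load  L0 → S/I/S/I on L0; bus BusRd Flush; mem=2
  op10 P1: load  L0 → S/S/S/I on L0; bus BusRd; mem=2
  op11 P0: store L0 := 70 → M/I/I/I on L0; bus BusUpgr; mem=2
  op12 P2: load  L1 → I/I/E/I on L1; bus BusRd; mem=20
  op13 P0: store L0 := 79 → M/I/I/I on L0; bus (none); mem=2
  op14 P3: load  L0 → S/I/I/S on L0; bus BusRd Flush; mem=79
  op15 P3: load  L2 → I/S/I/S on L2; bus BusRd; mem=30
  op16 P1: store L0 := 92 → I/M/I/I on L0; bus BusRdX; mem=79
  op17 P3: load  L6 → I/I/I/E on L6; bus BusRd; mem=20
  op18 P2: store L0 := 62 → I/I/M/I on L0; bus BusRdX Flush; mem=92
  op19 P1: store L0 := 59 → I/M/I/I on L0; bus BusRdX Flush; mem=62
  op20 P0: load  L0 → S/S/I/I on L0; bus BusRd Flush; mem=59
  op21 P2: store L0 := 93 → I/I/M/I on L0; bus BusRdX; mem=59
  op22 P1: store L0 := 37 → I/M/I/I on L0; bus BusRdX Flush; mem=93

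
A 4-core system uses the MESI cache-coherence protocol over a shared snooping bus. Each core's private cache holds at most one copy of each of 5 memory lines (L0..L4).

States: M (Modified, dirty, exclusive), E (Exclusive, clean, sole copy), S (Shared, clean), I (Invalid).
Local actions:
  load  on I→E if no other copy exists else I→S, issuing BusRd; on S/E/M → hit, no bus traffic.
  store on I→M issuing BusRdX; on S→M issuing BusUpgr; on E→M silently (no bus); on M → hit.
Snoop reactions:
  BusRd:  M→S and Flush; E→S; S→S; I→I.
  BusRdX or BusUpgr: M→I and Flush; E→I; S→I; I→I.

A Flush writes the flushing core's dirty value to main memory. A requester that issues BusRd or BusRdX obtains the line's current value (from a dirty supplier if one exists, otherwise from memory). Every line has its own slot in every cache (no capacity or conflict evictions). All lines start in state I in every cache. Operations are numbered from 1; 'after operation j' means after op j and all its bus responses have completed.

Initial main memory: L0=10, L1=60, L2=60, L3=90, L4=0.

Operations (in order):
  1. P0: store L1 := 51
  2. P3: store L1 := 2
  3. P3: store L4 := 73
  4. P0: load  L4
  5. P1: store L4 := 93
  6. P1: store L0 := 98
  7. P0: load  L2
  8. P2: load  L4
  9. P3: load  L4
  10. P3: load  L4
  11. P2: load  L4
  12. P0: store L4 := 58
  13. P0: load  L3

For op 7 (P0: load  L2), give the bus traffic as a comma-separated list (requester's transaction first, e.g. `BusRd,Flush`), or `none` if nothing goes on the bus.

bus = BusRd

[1] P0: store L1 := 51 | P0:M(51), P1:I, P2:I, P3:I | bus: BusRdX
[2] P3: store L1 := 2 | P0:I, P1:I, P2:I, P3:M(2) | bus: BusRdX,Flush
[3] P3: store L4 := 73 | P0:I, P1:I, P2:I, P3:M(73) | bus: BusRdX
[4] P0: load  L4 | P0:S(73), P1:I, P2:I, P3:S(73) | bus: BusRd,Flush
[5] P1: store L4 := 93 | P0:I, P1:M(93), P2:I, P3:I | bus: BusRdX
[6] P1: store L0 := 98 | P0:I, P1:M(98), P2:I, P3:I | bus: BusRdX
[7] P0: load  L2 | P0:E(60), P1:I, P2:I, P3:I | bus: BusRd
[8] P2: load  L4 | P0:I, P1:S(93), P2:S(93), P3:I | bus: BusRd,Flush
[9] P3: load  L4 | P0:I, P1:S(93), P2:S(93), P3:S(93) | bus: BusRd
[10] P3: load  L4 | P0:I, P1:S(93), P2:S(93), P3:S(93) | bus: none
[11] P2: load  L4 | P0:I, P1:S(93), P2:S(93), P3:S(93) | bus: none
[12] P0: store L4 := 58 | P0:M(58), P1:I, P2:I, P3:I | bus: BusRdX
[13] P0: load  L3 | P0:E(90), P1:I, P2:I, P3:I | bus: BusRd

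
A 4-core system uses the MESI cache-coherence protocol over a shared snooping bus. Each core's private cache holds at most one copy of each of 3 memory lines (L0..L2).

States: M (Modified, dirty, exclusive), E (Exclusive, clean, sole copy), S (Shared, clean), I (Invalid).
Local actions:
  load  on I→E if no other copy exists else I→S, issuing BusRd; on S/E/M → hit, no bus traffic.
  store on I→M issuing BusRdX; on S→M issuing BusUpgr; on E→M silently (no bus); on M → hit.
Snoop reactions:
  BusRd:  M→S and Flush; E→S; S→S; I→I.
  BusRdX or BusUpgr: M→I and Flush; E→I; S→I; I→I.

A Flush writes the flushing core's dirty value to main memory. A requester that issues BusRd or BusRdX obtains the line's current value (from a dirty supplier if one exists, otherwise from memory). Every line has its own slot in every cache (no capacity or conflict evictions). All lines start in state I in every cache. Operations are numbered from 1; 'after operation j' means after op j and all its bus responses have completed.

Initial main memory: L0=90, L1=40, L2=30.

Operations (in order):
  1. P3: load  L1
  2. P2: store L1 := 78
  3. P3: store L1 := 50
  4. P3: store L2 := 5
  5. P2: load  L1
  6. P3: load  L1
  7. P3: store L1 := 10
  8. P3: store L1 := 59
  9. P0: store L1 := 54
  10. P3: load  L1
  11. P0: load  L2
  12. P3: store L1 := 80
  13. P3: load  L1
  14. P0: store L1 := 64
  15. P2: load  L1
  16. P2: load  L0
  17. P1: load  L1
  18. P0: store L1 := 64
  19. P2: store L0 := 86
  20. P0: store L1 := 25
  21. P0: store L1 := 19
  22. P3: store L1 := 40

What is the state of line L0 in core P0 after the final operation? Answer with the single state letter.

state = I

[1] P3: load  L1 | P0:I, P1:I, P2:I, P3:E(40) | bus: BusRd
[2] P2: store L1 := 78 | P0:I, P1:I, P2:M(78), P3:I | bus: BusRdX
[3] P3: store L1 := 50 | P0:I, P1:I, P2:I, P3:M(50) | bus: BusRdX,Flush
[4] P3: store L2 := 5 | P0:I, P1:I, P2:I, P3:M(5) | bus: BusRdX
[5] P2: load  L1 | P0:I, P1:I, P2:S(50), P3:S(50) | bus: BusRd,Flush
[6] P3: load  L1 | P0:I, P1:I, P2:S(50), P3:S(50) | bus: none
[7] P3: store L1 := 10 | P0:I, P1:I, P2:I, P3:M(10) | bus: BusUpgr
[8] P3: store L1 := 59 | P0:I, P1:I, P2:I, P3:M(59) | bus: none
[9] P0: store L1 := 54 | P0:M(54), P1:I, P2:I, P3:I | bus: BusRdX,Flush
[10] P3: load  L1 | P0:S(54), P1:I, P2:I, P3:S(54) | bus: BusRd,Flush
[11] P0: load  L2 | P0:S(5), P1:I, P2:I, P3:S(5) | bus: BusRd,Flush
[12] P3: store L1 := 80 | P0:I, P1:I, P2:I, P3:M(80) | bus: BusUpgr
[13] P3: load  L1 | P0:I, P1:I, P2:I, P3:M(80) | bus: none
[14] P0: store L1 := 64 | P0:M(64), P1:I, P2:I, P3:I | bus: BusRdX,Flush
[15] P2: load  L1 | P0:S(64), P1:I, P2:S(64), P3:I | bus: BusRd,Flush
[16] P2: load  L0 | P0:I, P1:I, P2:E(90), P3:I | bus: BusRd
[17] P1: load  L1 | P0:S(64), P1:S(64), P2:S(64), P3:I | bus: BusRd
[18] P0: store L1 := 64 | P0:M(64), P1:I, P2:I, P3:I | bus: BusUpgr
[19] P2: store L0 := 86 | P0:I, P1:I, P2:M(86), P3:I | bus: none
[20] P0: store L1 := 25 | P0:M(25), P1:I, P2:I, P3:I | bus: none
[21] P0: store L1 := 19 | P0:M(19), P1:I, P2:I, P3:I | bus: none
[22] P3: store L1 := 40 | P0:I, P1:I, P2:I, P3:M(40) | bus: BusRdX,Flush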